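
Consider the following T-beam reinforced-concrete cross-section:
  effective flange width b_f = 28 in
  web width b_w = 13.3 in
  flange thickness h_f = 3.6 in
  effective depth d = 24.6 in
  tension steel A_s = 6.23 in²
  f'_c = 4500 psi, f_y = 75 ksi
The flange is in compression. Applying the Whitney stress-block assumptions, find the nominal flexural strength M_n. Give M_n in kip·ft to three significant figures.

Tension: T = A_s f_y = 6.23 × 75 = 467.25 kips.
Try a within the flange: a = T/(0.85 f'_c b_f) = 467.25/(0.85 × 4.5 × 28) = 4.363 in.
a = 4.363 > h_f = 3.6 in: the block extends into the web. Split into flange-overhang and web parts.
C_f = 0.85 f'_c (b_f − b_w) h_f = 0.85 × 4.5 × (28 − 13.3) × 3.6 = 202.4 kips.
Remaining web compression depth: a_w = (T − C_f)/(0.85 f'_c b_w) = (467.25 − 202.4)/(0.85 × 4.5 × 13.3) = 5.206 in.
M_n = C_f(d − h_f/2) + (T − C_f)(d − a_w/2) = 202.4 × (24.6 − 1.8) + 264.85 × (24.6 − 2.603) = 4614.7 + 5825.9 = 10440.6 kip·in.
M_n = 10440.6/12 = 870.05 kip·ft.

M_n ≈ 870 kip·ft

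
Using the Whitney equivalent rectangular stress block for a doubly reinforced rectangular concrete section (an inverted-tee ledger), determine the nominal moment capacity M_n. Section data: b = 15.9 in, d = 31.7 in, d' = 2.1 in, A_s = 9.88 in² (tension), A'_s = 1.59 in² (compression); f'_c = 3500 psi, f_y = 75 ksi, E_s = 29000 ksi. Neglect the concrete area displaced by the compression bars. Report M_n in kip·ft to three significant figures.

M_n ≈ 1600 kip·ft

Assume both steels yield.
a = (A_s − A'_s) f_y/(0.85 f'_c b) = (9.88 − 1.59) × 75/(0.85 × 3.5 × 15.9) = 13.144 in.
c = a/β₁ = 13.144/0.85 = 15.464 in; ε'_s = 0.003(c − d')/c = 0.0026 ≥ ε_y = 0.0026, so the compression steel yields.
M_n = (A_s − A'_s) f_y (d − a/2) + A'_s f_y (d − d') = 621.75 × (31.7 − 6.572) + 119.25 × (31.7 − 2.1) = 15623.3 + 3529.8 = 19153.1 kip·in = 19153.1/12 = 1596.09 kip·ft.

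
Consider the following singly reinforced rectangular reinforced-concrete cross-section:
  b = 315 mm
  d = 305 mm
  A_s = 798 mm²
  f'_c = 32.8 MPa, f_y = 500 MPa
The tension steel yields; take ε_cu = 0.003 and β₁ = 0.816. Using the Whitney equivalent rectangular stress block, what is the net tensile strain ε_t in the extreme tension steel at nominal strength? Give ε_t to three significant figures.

ε_t ≈ 0.0134

a = A_s f_y/(0.85 f'_c b) = 45.43 mm.
β₁ = 0.816, so c = a/β₁ = 45.43/0.816 = 55.67 mm.
From the linear strain diagram with ε_cu = 0.003: ε_t = 0.003 (d − c)/c = 0.003 × (305 − 55.67)/55.67 = 0.0134.
Since ε_t ≥ 0.005, the section is tension-controlled.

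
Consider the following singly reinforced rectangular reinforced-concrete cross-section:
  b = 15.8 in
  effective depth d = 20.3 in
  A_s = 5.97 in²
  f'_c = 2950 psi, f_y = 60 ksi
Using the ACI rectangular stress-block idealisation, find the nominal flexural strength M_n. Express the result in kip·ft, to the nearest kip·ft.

M_n ≈ 471 kip·ft

T = A_s f_y = 5.97 × 60 = 358.2 kips.
a = T/(0.85 f'_c b) = 358.2/(0.85 × 2.95 × 15.8) = 9.041 in.
M_n = T(d − a/2) = 358.2 × (20.3 − 4.5205) = 5652.2 kip·in = 5652.2/12 = 471.02 kip·ft.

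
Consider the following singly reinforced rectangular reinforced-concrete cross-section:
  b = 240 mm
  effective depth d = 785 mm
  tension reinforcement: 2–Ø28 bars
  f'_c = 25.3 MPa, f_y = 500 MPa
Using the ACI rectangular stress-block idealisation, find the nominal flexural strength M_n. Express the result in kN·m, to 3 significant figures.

A_s = 2 × 616 = 1232 mm².
T = A_s f_y = 1232 × 500 = 616000 N = 616 kN.
From C = T: a = T/(0.85 f'_c b) = 616000/(0.85 × 25.3 × 240) = 119.35 mm.
M_n = T(d − a/2) = 616 kN × (785 − 59.675) mm = 446.80 kN·m.

M_n ≈ 447 kN·m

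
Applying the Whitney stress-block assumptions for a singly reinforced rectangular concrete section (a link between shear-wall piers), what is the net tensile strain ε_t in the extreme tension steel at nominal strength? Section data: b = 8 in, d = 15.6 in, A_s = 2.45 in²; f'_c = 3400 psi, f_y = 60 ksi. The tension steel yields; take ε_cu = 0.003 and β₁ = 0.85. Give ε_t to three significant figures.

ε_t ≈ 0.00326

a = A_s f_y/(0.85 f'_c b) = 6.358 in.
β₁ = 0.85, so c = a/β₁ = 6.358/0.85 = 7.480 in.
From the linear strain diagram with ε_cu = 0.003: ε_t = 0.003 (d − c)/c = 0.003 × (15.6 − 7.480)/7.480 = 0.00326.
ε_t < 0.004 — the section is over-reinforced for flexure under ACI limits.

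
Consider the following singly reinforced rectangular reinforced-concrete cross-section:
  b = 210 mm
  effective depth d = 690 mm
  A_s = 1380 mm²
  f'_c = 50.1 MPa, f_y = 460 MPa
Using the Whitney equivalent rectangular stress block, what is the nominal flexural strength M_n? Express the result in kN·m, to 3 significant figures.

M_n ≈ 415 kN·m

T = A_s f_y = 1380 × 460 = 634800 N = 634.8 kN.
From C = T: a = T/(0.85 f'_c b) = 634800/(0.85 × 50.1 × 210) = 70.98 mm.
M_n = T(d − a/2) = 634.8 kN × (690 − 35.49) mm = 415.48 kN·m.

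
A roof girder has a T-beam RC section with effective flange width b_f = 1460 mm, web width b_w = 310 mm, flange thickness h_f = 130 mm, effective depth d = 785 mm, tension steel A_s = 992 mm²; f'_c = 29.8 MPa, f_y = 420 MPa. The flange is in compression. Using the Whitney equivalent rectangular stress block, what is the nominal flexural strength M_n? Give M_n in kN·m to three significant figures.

M_n ≈ 325 kN·m

Tension: T = A_s f_y = 992 × 420 = 416640 N.
Try a within the flange: a = T/(0.85 f'_c b_f) = 416640/(0.85 × 29.8 × 1460) = 11.27 mm.
Since a = 11.27 ≤ h_f = 130 mm, the stress block lies entirely in the flange; analyse as a rectangular beam of width b_f.
M_n = T(d − a/2) = 416640 × (785 − 5.635) = 324.71 × 10⁶ N·mm.
M_n = 324.71 kN·m.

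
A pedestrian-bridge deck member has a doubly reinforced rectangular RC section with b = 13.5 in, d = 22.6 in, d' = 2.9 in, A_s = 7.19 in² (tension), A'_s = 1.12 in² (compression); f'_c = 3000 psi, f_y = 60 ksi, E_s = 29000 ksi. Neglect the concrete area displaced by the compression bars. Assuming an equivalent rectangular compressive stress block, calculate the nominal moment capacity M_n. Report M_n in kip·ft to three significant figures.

Assume both steels yield.
a = (A_s − A'_s) f_y/(0.85 f'_c b) = (7.19 − 1.12) × 60/(0.85 × 3 × 13.5) = 10.580 in.
c = a/β₁ = 10.580/0.85 = 12.447 in; ε'_s = 0.003(c − d')/c = 0.0023 ≥ ε_y = 0.0021, so the compression steel yields.
M_n = (A_s − A'_s) f_y (d − a/2) + A'_s f_y (d − d') = 364.2 × (22.6 − 5.29) + 67.2 × (22.6 − 2.9) = 6304.3 + 1323.8 = 7628.1 kip·in = 7628.1/12 = 635.68 kip·ft.

M_n ≈ 636 kip·ft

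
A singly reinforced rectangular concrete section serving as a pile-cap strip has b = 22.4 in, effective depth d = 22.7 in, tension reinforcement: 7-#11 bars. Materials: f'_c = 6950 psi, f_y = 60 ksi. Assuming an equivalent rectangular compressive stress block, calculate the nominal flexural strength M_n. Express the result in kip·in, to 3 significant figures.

A_s = 7 × 1.56 = 10.92 in².
T = A_s f_y = 10.92 × 60 = 655.2 kips.
a = T/(0.85 f'_c b) = 655.2/(0.85 × 6.95 × 22.4) = 4.951 in.
M_n = T(d − a/2) = 655.2 × (22.7 − 2.4755) = 13251.1 kip·in.

M_n ≈ 13300 kip·in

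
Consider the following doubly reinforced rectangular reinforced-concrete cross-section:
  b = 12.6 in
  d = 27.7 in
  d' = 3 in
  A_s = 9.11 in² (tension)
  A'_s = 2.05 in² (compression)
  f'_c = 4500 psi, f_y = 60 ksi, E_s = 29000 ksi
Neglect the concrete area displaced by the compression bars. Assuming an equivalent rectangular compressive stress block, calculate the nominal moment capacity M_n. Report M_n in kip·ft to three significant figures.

M_n ≈ 1080 kip·ft

Assume both steels yield.
a = (A_s − A'_s) f_y/(0.85 f'_c b) = (9.11 − 2.05) × 60/(0.85 × 4.5 × 12.6) = 8.789 in.
c = a/β₁ = 8.789/0.825 = 10.653 in; ε'_s = 0.003(c − d')/c = 0.0022 ≥ ε_y = 0.0021, so the compression steel yields.
M_n = (A_s − A'_s) f_y (d − a/2) + A'_s f_y (d − d') = 423.6 × (27.7 − 4.3945) + 123 × (27.7 − 3) = 9872.2 + 3038.1 = 12910.3 kip·in = 12910.3/12 = 1075.86 kip·ft.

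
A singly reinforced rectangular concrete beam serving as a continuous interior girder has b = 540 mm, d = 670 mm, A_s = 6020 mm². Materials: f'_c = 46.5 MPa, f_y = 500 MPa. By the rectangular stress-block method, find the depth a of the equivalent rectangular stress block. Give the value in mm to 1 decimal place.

T = A_s f_y = 6020 × 500 = 3010000 N = 3010 kN.
Setting C = 0.85 f'_c a b equal to T: a = 3010000/(0.85 × 46.5 × 540) = 141.0 mm.

a ≈ 141.0 mm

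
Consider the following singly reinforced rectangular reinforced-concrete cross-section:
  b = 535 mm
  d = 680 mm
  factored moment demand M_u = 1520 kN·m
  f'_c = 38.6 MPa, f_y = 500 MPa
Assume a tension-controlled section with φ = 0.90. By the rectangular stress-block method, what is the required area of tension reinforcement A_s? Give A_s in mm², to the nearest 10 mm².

A_s ≈ 5630 mm²

M_n = M_u/φ = 1520/0.90 = 1688.89 kN·m.
With M_n = 0.85 f'_c a b (d − a/2), solve the quadratic for a:
a = d − √(d² − 2M_n/(0.85 f'_c b)) = 680 − √(680² − 2 × 1688.89×10⁶/(0.85 × 38.6 × 535)) = 160.41 mm.
A_s = 0.85 f'_c a b / f_y = 0.85 × 38.6 × 160.41 × 535 / 500 = 5631.5 mm².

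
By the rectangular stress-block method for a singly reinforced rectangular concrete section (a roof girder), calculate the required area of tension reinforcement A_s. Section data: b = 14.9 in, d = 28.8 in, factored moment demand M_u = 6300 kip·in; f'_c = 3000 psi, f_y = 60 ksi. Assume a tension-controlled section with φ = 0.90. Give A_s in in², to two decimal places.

M_n = M_u/φ = 6300/0.90 = 7000 kip·in.
From M_n = 0.85 f'_c a b (d − a/2):
a = d − √(d² − 2M_n/(0.85 f'_c b)) = 28.8 − √(28.8² − 2 × 7000/(0.85 × 3 × 14.9)) = 7.330 in.
A_s = 0.85 f'_c a b / f_y = 0.85 × 3 × 7.330 × 14.9 / 60 = 4.642 in².

A_s ≈ 4.64 in²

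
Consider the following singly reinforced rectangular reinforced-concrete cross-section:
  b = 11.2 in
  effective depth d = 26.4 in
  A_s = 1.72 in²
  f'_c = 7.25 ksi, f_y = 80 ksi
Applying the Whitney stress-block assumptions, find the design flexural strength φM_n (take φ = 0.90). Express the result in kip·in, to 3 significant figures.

φM_n ≈ 3150 kip·in

T = A_s f_y = 1.72 × 80 = 137.6 kips.
a = T/(0.85 f'_c b) = 137.6/(0.85 × 7.25 × 11.2) = 1.994 in.
M_n = T(d − a/2) = 137.6 × (26.4 − 0.997) = 3495.5 kip·in.
φM_n = 0.90 × 3495.5 = 3146.0 kip·in.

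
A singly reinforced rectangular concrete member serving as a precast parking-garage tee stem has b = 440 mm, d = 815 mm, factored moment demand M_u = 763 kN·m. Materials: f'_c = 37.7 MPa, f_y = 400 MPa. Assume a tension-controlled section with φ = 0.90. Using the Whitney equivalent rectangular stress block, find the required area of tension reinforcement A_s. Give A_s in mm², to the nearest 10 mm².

M_n = M_u/φ = 763/0.90 = 847.778 kN·m.
With M_n = 0.85 f'_c a b (d − a/2), solve the quadratic for a:
a = d − √(d² − 2M_n/(0.85 f'_c b)) = 815 − √(815² − 2 × 847.778×10⁶/(0.85 × 37.7 × 440)) = 77.46 mm.
A_s = 0.85 f'_c a b / f_y = 0.85 × 37.7 × 77.46 × 440 / 400 = 2730.4 mm².

A_s ≈ 2730 mm²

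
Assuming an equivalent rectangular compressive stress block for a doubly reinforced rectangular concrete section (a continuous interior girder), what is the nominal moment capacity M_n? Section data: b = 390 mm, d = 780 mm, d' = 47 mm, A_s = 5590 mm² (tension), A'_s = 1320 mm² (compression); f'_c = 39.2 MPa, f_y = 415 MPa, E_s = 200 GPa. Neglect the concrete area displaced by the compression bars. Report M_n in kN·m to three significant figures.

M_n ≈ 1660 kN·m

Assume both tension and compression steel yield.
Net tension couple steel: A_s − A'_s = 4270 mm².
a = (A_s − A'_s) f_y / (0.85 f'_c b) = 1772050/(0.85 × 39.2 × 390) = 136.37 mm.
c = a/β₁ = 136.37/0.77 = 177.10 mm; ε'_s = 0.003(c − d')/c = 0.0022 ≥ f_y/E_s = 0.0021, so compression steel does yield.
M_n = (A_s − A'_s) f_y (d − a/2) + A'_s f_y (d − d') = [1772050 × (780 − 68.185) + 547800 × (780 − 47)] × 10⁻⁶ = 1261.37 + 401.54 = 1662.91 kN·m.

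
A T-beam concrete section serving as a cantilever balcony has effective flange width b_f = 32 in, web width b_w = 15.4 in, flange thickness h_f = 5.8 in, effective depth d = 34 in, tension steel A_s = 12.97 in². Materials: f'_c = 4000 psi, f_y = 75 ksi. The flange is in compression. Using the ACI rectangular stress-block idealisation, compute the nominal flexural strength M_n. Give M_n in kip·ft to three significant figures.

Tension: T = A_s f_y = 12.97 × 75 = 972.75 kips.
Try a within the flange: a = T/(0.85 f'_c b_f) = 972.75/(0.85 × 4 × 32) = 8.941 in.
a = 8.941 > h_f = 5.8 in: the block extends into the web. Split into flange-overhang and web parts.
C_f = 0.85 f'_c (b_f − b_w) h_f = 0.85 × 4 × (32 − 15.4) × 5.8 = 327.4 kips.
Remaining web compression depth: a_w = (T − C_f)/(0.85 f'_c b_w) = (972.75 − 327.4)/(0.85 × 4 × 15.4) = 12.325 in.
M_n = C_f(d − h_f/2) + (T − C_f)(d − a_w/2) = 327.4 × (34 − 2.9) + 645.35 × (34 − 6.1625) = 10182.1 + 17964.9 = 28147.0 kip·in.
M_n = 28147.0/12 = 2345.58 kip·ft.

M_n ≈ 2350 kip·ft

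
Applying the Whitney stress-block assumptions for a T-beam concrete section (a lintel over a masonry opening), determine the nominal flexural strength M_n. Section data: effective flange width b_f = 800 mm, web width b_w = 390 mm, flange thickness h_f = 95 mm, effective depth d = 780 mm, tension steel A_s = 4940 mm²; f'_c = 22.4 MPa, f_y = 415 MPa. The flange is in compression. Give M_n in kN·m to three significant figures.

M_n ≈ 1450 kN·m

Tension: T = A_s f_y = 4940 × 415 = 2050100 N.
Try a within the flange: a = T/(0.85 f'_c b_f) = 2050100/(0.85 × 22.4 × 800) = 134.59 mm.
a = 134.59 > h_f = 95 mm: the block extends into the web. Split into flange-overhang and web parts.
C_f = 0.85 f'_c (b_f − b_w) h_f = 0.85 × 22.4 × (800 − 390) × 95 = 741608 N.
Remaining web compression depth: a_w = (T − C_f)/(0.85 f'_c b_w) = (2050100 − 741608)/(0.85 × 22.4 × 390) = 176.21 mm.
M_n = C_f(d − h_f/2) + (T − C_f)(d − a_w/2) = 741608 × (780 − 47.5) + 1308492 × (780 − 88.105) = 543.23 + 905.34 = 1448.57 × 10⁶ N·mm.
M_n = 1448.57 kN·m.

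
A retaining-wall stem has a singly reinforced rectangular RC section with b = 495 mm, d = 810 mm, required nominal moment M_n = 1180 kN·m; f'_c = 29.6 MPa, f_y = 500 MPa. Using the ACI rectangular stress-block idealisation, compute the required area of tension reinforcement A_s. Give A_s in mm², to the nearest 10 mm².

A_s ≈ 3160 mm²

With M_n = 0.85 f'_c a b (d − a/2), solve the quadratic for a:
a = d − √(d² − 2M_n/(0.85 f'_c b)) = 810 − √(810² − 2 × 1180×10⁶/(0.85 × 29.6 × 495)) = 126.91 mm.
A_s = 0.85 f'_c a b / f_y = 0.85 × 29.6 × 126.91 × 495 / 500 = 3161.1 mm².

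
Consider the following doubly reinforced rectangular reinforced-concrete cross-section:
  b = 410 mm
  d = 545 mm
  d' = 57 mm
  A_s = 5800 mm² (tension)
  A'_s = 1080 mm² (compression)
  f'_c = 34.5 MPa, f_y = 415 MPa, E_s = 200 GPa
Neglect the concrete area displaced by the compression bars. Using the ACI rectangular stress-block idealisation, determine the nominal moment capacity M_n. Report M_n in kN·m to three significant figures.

Assume both tension and compression steel yield.
Net tension couple steel: A_s − A'_s = 4720 mm².
a = (A_s − A'_s) f_y / (0.85 f'_c b) = 1958800/(0.85 × 34.5 × 410) = 162.92 mm.
c = a/β₁ = 162.92/0.804 = 202.64 mm; ε'_s = 0.003(c − d')/c = 0.0022 ≥ f_y/E_s = 0.0021, so compression steel does yield.
M_n = (A_s − A'_s) f_y (d − a/2) + A'_s f_y (d − d') = [1958800 × (545 − 81.46) + 448200 × (545 − 57)] × 10⁻⁶ = 907.98 + 218.72 = 1126.70 kN·m.

M_n ≈ 1130 kN·m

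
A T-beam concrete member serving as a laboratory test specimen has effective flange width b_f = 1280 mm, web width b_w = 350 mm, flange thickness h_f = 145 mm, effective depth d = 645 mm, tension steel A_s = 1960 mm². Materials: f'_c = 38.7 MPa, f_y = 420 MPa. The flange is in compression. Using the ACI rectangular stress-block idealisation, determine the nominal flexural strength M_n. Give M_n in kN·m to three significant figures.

M_n ≈ 523 kN·m

Tension: T = A_s f_y = 1960 × 420 = 823200 N.
Try a within the flange: a = T/(0.85 f'_c b_f) = 823200/(0.85 × 38.7 × 1280) = 19.55 mm.
Since a = 19.55 ≤ h_f = 145 mm, the stress block lies entirely in the flange; analyse as a rectangular beam of width b_f.
M_n = T(d − a/2) = 823200 × (645 − 9.775) = 522.92 × 10⁶ N·mm.
M_n = 522.92 kN·m.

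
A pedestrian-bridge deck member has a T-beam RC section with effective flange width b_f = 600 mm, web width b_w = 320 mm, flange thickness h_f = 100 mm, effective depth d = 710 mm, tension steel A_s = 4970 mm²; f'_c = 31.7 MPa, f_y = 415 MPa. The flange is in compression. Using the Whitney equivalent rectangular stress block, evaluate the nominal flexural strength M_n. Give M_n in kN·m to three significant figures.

M_n ≈ 1330 kN·m

Tension: T = A_s f_y = 4970 × 415 = 2062550 N.
Try a within the flange: a = T/(0.85 f'_c b_f) = 2062550/(0.85 × 31.7 × 600) = 127.58 mm.
a = 127.58 > h_f = 100 mm: the block extends into the web. Split into flange-overhang and web parts.
C_f = 0.85 f'_c (b_f − b_w) h_f = 0.85 × 31.7 × (600 − 320) × 100 = 754460 N.
Remaining web compression depth: a_w = (T − C_f)/(0.85 f'_c b_w) = (2062550 − 754460)/(0.85 × 31.7 × 320) = 151.71 mm.
M_n = C_f(d − h_f/2) + (T − C_f)(d − a_w/2) = 754460 × (710 − 50) + 1308090 × (710 − 75.855) = 497.94 + 829.52 = 1327.46 × 10⁶ N·mm.
M_n = 1327.46 kN·m.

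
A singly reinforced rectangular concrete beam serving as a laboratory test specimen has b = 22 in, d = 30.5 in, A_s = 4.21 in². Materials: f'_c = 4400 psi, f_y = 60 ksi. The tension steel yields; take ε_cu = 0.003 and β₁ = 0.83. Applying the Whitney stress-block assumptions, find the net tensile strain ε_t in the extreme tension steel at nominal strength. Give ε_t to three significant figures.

a = A_s f_y/(0.85 f'_c b) = 3.070 in.
β₁ = 0.83, so c = a/β₁ = 3.070/0.83 = 3.699 in.
From the linear strain diagram with ε_cu = 0.003: ε_t = 0.003 (d − c)/c = 0.003 × (30.5 − 3.699)/3.699 = 0.0217.
Since ε_t ≥ 0.005, the section is tension-controlled.

ε_t ≈ 0.0217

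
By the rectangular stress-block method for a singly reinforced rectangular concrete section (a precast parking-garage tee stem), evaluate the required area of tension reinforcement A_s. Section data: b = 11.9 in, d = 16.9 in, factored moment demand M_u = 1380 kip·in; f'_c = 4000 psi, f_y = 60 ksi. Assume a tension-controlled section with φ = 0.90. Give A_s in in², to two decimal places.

M_n = M_u/φ = 1380/0.90 = 1533.33 kip·in.
From M_n = 0.85 f'_c a b (d − a/2):
a = d − √(d² − 2M_n/(0.85 f'_c b)) = 16.9 − √(16.9² − 2 × 1533.33/(0.85 × 4 × 11.9)) = 2.415 in.
A_s = 0.85 f'_c a b / f_y = 0.85 × 4 × 2.415 × 11.9 / 60 = 1.629 in².

A_s ≈ 1.63 in²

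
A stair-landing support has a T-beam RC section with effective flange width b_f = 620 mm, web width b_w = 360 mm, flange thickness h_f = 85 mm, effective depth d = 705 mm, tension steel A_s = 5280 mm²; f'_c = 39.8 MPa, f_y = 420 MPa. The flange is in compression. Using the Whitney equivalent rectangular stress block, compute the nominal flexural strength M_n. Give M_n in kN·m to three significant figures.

M_n ≈ 1440 kN·m

Tension: T = A_s f_y = 5280 × 420 = 2217600 N.
Try a within the flange: a = T/(0.85 f'_c b_f) = 2217600/(0.85 × 39.8 × 620) = 105.73 mm.
a = 105.73 > h_f = 85 mm: the block extends into the web. Split into flange-overhang and web parts.
C_f = 0.85 f'_c (b_f − b_w) h_f = 0.85 × 39.8 × (620 − 360) × 85 = 747643 N.
Remaining web compression depth: a_w = (T − C_f)/(0.85 f'_c b_w) = (2217600 − 747643)/(0.85 × 39.8 × 360) = 120.70 mm.
M_n = C_f(d − h_f/2) + (T − C_f)(d − a_w/2) = 747643 × (705 − 42.5) + 1469957 × (705 − 60.35) = 495.31 + 947.61 = 1442.92 × 10⁶ N·mm.
M_n = 1442.92 kN·m.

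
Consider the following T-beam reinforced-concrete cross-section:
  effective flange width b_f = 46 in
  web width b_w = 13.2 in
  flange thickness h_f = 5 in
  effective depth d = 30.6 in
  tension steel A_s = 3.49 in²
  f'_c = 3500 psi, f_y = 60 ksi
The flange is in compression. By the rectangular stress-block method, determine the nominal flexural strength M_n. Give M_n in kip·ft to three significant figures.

M_n ≈ 521 kip·ft

Tension: T = A_s f_y = 3.49 × 60 = 209.4 kips.
Try a within the flange: a = T/(0.85 f'_c b_f) = 209.4/(0.85 × 3.5 × 46) = 1.530 in.
Since a = 1.530 ≤ h_f = 5 in, the stress block lies entirely in the flange; analyse as a rectangular beam of width b_f.
M_n = T(d − a/2) = 209.4 × (30.6 − 0.765) = 6247.4 kip·in.
M_n = 6247.4/12 = 520.62 kip·ft.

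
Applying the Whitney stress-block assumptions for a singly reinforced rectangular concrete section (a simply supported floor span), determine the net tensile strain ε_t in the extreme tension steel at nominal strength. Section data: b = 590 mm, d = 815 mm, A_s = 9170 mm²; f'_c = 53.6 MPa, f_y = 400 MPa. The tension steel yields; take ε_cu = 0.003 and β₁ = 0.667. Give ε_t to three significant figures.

ε_t ≈ 0.00895

a = A_s f_y/(0.85 f'_c b) = 136.46 mm.
β₁ = 0.667, so c = a/β₁ = 136.46/0.667 = 204.59 mm.
From the linear strain diagram with ε_cu = 0.003: ε_t = 0.003 (d − c)/c = 0.003 × (815 − 204.59)/204.59 = 0.00895.
Since ε_t ≥ 0.005, the section is tension-controlled.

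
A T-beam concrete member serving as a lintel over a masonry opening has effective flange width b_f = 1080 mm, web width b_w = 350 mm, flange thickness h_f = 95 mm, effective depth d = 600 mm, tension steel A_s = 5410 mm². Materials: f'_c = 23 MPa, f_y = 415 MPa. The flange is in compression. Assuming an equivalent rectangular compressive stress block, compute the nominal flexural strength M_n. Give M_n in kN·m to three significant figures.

M_n ≈ 1220 kN·m

Tension: T = A_s f_y = 5410 × 415 = 2245150 N.
Try a within the flange: a = T/(0.85 f'_c b_f) = 2245150/(0.85 × 23 × 1080) = 106.33 mm.
a = 106.33 > h_f = 95 mm: the block extends into the web. Split into flange-overhang and web parts.
C_f = 0.85 f'_c (b_f − b_w) h_f = 0.85 × 23 × (1080 − 350) × 95 = 1355793 N.
Remaining web compression depth: a_w = (T − C_f)/(0.85 f'_c b_w) = (2245150 − 1355793)/(0.85 × 23 × 350) = 129.98 mm.
M_n = C_f(d − h_f/2) + (T − C_f)(d − a_w/2) = 1355793 × (600 − 47.5) + 889357 × (600 − 64.99) = 749.08 + 475.81 = 1224.89 × 10⁶ N·mm.
M_n = 1224.89 kN·m.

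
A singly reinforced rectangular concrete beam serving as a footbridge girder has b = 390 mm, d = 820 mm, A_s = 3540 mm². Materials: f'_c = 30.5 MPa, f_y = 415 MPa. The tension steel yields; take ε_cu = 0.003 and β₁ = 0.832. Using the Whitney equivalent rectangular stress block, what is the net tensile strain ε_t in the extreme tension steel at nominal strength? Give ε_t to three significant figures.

a = A_s f_y/(0.85 f'_c b) = 145.30 mm.
β₁ = 0.832, so c = a/β₁ = 145.30/0.832 = 174.64 mm.
From the linear strain diagram with ε_cu = 0.003: ε_t = 0.003 (d − c)/c = 0.003 × (820 − 174.64)/174.64 = 0.0111.
Since ε_t ≥ 0.005, the section is tension-controlled.

ε_t ≈ 0.0111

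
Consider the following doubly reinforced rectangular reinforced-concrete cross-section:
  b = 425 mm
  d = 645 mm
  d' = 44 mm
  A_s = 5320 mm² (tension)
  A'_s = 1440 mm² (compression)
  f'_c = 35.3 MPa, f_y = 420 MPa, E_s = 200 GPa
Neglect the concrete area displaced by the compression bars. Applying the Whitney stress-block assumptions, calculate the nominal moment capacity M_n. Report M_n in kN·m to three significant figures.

M_n ≈ 1310 kN·m

Assume both tension and compression steel yield.
Net tension couple steel: A_s − A'_s = 3880 mm².
a = (A_s − A'_s) f_y / (0.85 f'_c b) = 1629600/(0.85 × 35.3 × 425) = 127.79 mm.
c = a/β₁ = 127.79/0.798 = 160.14 mm; ε'_s = 0.003(c − d')/c = 0.0022 ≥ f_y/E_s = 0.0021, so compression steel does yield.
M_n = (A_s − A'_s) f_y (d − a/2) + A'_s f_y (d − d') = [1629600 × (645 − 63.895) + 604800 × (645 − 44)] × 10⁻⁶ = 946.97 + 363.48 = 1310.45 kN·m.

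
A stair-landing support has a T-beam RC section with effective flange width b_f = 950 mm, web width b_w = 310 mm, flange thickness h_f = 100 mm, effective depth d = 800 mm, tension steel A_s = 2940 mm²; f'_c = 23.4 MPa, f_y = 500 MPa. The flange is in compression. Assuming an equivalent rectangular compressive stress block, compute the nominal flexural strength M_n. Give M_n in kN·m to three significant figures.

M_n ≈ 1120 kN·m

Tension: T = A_s f_y = 2940 × 500 = 1470000 N.
Try a within the flange: a = T/(0.85 f'_c b_f) = 1470000/(0.85 × 23.4 × 950) = 77.80 mm.
Since a = 77.80 ≤ h_f = 100 mm, the stress block lies entirely in the flange; analyse as a rectangular beam of width b_f.
M_n = T(d − a/2) = 1470000 × (800 − 38.9) = 1118.82 × 10⁶ N·mm.
M_n = 1118.82 kN·m.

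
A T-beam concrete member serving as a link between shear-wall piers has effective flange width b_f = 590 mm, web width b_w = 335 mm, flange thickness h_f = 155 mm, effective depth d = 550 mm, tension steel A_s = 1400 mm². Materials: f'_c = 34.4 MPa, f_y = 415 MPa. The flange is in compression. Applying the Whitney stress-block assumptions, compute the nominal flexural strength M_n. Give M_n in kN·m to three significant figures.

M_n ≈ 310 kN·m

Tension: T = A_s f_y = 1400 × 415 = 581000 N.
Try a within the flange: a = T/(0.85 f'_c b_f) = 581000/(0.85 × 34.4 × 590) = 33.68 mm.
Since a = 33.68 ≤ h_f = 155 mm, the stress block lies entirely in the flange; analyse as a rectangular beam of width b_f.
M_n = T(d − a/2) = 581000 × (550 − 16.84) = 309.77 × 10⁶ N·mm.
M_n = 309.77 kN·m.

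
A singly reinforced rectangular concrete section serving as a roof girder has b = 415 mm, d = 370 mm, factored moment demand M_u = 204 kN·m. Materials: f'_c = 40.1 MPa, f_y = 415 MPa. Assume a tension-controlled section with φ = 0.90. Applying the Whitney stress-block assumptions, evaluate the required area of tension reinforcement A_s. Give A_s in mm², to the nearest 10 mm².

M_n = M_u/φ = 204/0.90 = 226.667 kN·m.
With M_n = 0.85 f'_c a b (d − a/2), solve the quadratic for a:
a = d − √(d² − 2M_n/(0.85 f'_c b)) = 370 − √(370² − 2 × 226.667×10⁶/(0.85 × 40.1 × 415)) = 46.19 mm.
A_s = 0.85 f'_c a b / f_y = 0.85 × 40.1 × 46.19 × 415 / 415 = 1574.4 mm².

A_s ≈ 1570 mm²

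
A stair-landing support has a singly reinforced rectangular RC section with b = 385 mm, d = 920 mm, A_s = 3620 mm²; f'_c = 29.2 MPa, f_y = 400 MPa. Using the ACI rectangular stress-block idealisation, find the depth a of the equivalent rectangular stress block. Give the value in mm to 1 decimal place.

T = A_s f_y = 3620 × 400 = 1448000 N = 1448 kN.
Setting C = 0.85 f'_c a b equal to T: a = 1448000/(0.85 × 29.2 × 385) = 151.5 mm.

a ≈ 151.5 mm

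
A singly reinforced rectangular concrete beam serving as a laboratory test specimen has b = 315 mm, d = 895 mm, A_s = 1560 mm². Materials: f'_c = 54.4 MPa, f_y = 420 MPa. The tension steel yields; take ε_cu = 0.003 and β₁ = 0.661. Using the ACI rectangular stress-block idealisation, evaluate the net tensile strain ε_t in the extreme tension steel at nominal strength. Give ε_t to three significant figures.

a = A_s f_y/(0.85 f'_c b) = 44.98 mm.
β₁ = 0.661, so c = a/β₁ = 44.98/0.661 = 68.05 mm.
From the linear strain diagram with ε_cu = 0.003: ε_t = 0.003 (d − c)/c = 0.003 × (895 − 68.05)/68.05 = 0.0365.
Since ε_t ≥ 0.005, the section is tension-controlled.

ε_t ≈ 0.0365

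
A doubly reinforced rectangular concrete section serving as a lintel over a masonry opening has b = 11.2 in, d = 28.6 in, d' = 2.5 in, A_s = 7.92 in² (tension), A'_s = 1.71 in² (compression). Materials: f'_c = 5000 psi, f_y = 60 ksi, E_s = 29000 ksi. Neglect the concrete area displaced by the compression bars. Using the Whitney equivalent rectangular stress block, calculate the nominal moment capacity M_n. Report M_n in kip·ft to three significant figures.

M_n ≈ 990 kip·ft

Assume both steels yield.
a = (A_s − A'_s) f_y/(0.85 f'_c b) = (7.92 − 1.71) × 60/(0.85 × 5 × 11.2) = 7.828 in.
c = a/β₁ = 7.828/0.8 = 9.785 in; ε'_s = 0.003(c − d')/c = 0.0022 ≥ ε_y = 0.0021, so the compression steel yields.
M_n = (A_s − A'_s) f_y (d − a/2) + A'_s f_y (d − d') = 372.6 × (28.6 − 3.914) + 102.6 × (28.6 − 2.5) = 9198.0 + 2677.9 = 11875.9 kip·in = 11875.9/12 = 989.66 kip·ft.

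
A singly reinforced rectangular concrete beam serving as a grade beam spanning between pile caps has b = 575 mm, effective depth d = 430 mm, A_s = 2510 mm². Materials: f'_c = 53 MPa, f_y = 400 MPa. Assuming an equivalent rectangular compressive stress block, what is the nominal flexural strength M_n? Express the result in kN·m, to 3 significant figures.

M_n ≈ 412 kN·m

T = A_s f_y = 2510 × 400 = 1004000 N = 1004 kN.
From C = T: a = T/(0.85 f'_c b) = 1004000/(0.85 × 53 × 575) = 38.76 mm.
M_n = T(d − a/2) = 1004 kN × (430 − 19.38) mm = 412.26 kN·m.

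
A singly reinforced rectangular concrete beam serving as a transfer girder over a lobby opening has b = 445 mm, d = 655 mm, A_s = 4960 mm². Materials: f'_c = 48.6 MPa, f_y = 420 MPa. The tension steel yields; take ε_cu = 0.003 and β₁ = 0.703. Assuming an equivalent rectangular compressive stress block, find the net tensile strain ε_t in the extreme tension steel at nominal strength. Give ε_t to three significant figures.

ε_t ≈ 0.00919

a = A_s f_y/(0.85 f'_c b) = 113.32 mm.
β₁ = 0.703, so c = a/β₁ = 113.32/0.703 = 161.19 mm.
From the linear strain diagram with ε_cu = 0.003: ε_t = 0.003 (d − c)/c = 0.003 × (655 − 161.19)/161.19 = 0.00919.
Since ε_t ≥ 0.005, the section is tension-controlled.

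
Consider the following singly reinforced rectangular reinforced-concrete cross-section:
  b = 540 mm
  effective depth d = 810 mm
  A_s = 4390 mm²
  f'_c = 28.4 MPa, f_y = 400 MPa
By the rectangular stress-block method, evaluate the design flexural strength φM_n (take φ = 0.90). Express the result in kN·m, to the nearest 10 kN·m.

T = A_s f_y = 4390 × 400 = 1756000 N = 1756 kN.
From C = T: a = T/(0.85 f'_c b) = 1756000/(0.85 × 28.4 × 540) = 134.71 mm.
M_n = T(d − a/2) = 1756 kN × (810 − 67.355) mm = 1304.08 kN·m.
φM_n = 0.90 × 1304.08 = 1173.67 kN·m.

φM_n ≈ 1170 kN·m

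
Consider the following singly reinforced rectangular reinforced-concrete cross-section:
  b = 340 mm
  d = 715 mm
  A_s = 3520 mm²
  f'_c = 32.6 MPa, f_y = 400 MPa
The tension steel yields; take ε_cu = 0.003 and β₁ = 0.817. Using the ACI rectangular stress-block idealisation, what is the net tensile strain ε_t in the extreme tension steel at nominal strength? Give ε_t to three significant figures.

ε_t ≈ 0.00873

a = A_s f_y/(0.85 f'_c b) = 149.45 mm.
β₁ = 0.817, so c = a/β₁ = 149.45/0.817 = 182.93 mm.
From the linear strain diagram with ε_cu = 0.003: ε_t = 0.003 (d − c)/c = 0.003 × (715 − 182.93)/182.93 = 0.00873.
Since ε_t ≥ 0.005, the section is tension-controlled.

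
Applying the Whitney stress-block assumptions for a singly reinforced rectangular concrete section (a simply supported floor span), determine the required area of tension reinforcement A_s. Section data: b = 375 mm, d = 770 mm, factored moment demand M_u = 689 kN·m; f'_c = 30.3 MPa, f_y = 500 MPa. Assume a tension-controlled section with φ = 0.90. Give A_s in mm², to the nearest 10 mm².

A_s ≈ 2140 mm²

M_n = M_u/φ = 689/0.90 = 765.556 kN·m.
With M_n = 0.85 f'_c a b (d − a/2), solve the quadratic for a:
a = d − √(d² − 2M_n/(0.85 f'_c b)) = 770 − √(770² − 2 × 765.556×10⁶/(0.85 × 30.3 × 375)) = 110.93 mm.
A_s = 0.85 f'_c a b / f_y = 0.85 × 30.3 × 110.93 × 375 / 500 = 2142.8 mm².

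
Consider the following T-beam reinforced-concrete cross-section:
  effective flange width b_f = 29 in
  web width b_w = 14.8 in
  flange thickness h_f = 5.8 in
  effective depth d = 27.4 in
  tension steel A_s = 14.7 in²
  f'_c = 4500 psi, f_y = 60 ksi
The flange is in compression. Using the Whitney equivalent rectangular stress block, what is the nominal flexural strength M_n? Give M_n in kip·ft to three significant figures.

M_n ≈ 1700 kip·ft

Tension: T = A_s f_y = 14.7 × 60 = 882 kips.
Try a within the flange: a = T/(0.85 f'_c b_f) = 882/(0.85 × 4.5 × 29) = 7.951 in.
a = 7.951 > h_f = 5.8 in: the block extends into the web. Split into flange-overhang and web parts.
C_f = 0.85 f'_c (b_f − b_w) h_f = 0.85 × 4.5 × (29 − 14.8) × 5.8 = 315.0 kips.
Remaining web compression depth: a_w = (T − C_f)/(0.85 f'_c b_w) = (882 − 315.0)/(0.85 × 4.5 × 14.8) = 10.016 in.
M_n = C_f(d − h_f/2) + (T − C_f)(d − a_w/2) = 315.0 × (27.4 − 2.9) + 567 × (27.4 − 5.008) = 7717.5 + 12696.3 = 20413.8 kip·in.
M_n = 20413.8/12 = 1701.15 kip·ft.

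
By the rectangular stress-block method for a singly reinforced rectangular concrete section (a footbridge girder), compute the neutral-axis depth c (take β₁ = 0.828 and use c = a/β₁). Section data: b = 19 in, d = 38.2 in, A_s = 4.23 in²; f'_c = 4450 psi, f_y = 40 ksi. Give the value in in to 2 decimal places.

c ≈ 2.84 in

T = A_s f_y = 4.23 × 40 = 169.2 kips.
a = T/(0.85 f'_c b) = 169.2/(0.85 × 4.45 × 19) = 2.3543 in.
With β₁ = 0.828, c = a/β₁ = 2.3543/0.828 = 2.84 in.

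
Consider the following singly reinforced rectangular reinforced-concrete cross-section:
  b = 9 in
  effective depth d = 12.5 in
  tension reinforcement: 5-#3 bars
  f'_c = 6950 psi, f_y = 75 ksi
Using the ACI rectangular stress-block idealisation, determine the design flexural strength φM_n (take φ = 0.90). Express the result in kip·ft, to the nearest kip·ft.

φM_n ≈ 37 kip·ft

A_s = 5 × 0.11 = 0.55 in².
T = A_s f_y = 0.55 × 75 = 41.25 kips.
a = T/(0.85 f'_c b) = 41.25/(0.85 × 6.95 × 9) = 0.776 in.
M_n = T(d − a/2) = 41.25 × (12.5 − 0.388) = 499.6 kip·in = 499.6/12 = 41.63 kip·ft.
φM_n = 0.90 × 41.63 = 37.47 kip·ft.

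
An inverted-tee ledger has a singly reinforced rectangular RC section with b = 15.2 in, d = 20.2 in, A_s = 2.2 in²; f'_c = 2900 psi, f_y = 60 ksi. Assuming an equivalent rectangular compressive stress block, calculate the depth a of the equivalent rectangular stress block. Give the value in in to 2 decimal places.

T = A_s f_y = 2.2 × 60 = 132 kips.
a = T/(0.85 f'_c b) = 132/(0.85 × 2.9 × 15.2) = 3.52 in.

a ≈ 3.52 in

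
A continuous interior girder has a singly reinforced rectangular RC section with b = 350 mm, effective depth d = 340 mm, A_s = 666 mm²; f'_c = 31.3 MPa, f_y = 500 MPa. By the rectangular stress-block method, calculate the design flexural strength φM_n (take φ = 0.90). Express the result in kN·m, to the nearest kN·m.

φM_n ≈ 97 kN·m

T = A_s f_y = 666 × 500 = 333000 N = 333 kN.
From C = T: a = T/(0.85 f'_c b) = 333000/(0.85 × 31.3 × 350) = 35.76 mm.
M_n = T(d − a/2) = 333 kN × (340 − 17.88) mm = 107.27 kN·m.
φM_n = 0.90 × 107.27 = 96.54 kN·m.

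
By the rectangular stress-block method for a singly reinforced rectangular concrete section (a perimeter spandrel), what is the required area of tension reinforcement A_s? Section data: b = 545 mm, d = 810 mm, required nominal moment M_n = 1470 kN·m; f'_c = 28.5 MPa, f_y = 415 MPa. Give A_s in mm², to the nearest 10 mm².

A_s ≈ 4820 mm²

With M_n = 0.85 f'_c a b (d − a/2), solve the quadratic for a:
a = d − √(d² − 2M_n/(0.85 f'_c b)) = 810 − √(810² − 2 × 1470×10⁶/(0.85 × 28.5 × 545)) = 151.66 mm.
A_s = 0.85 f'_c a b / f_y = 0.85 × 28.5 × 151.66 × 545 / 415 = 4824.8 mm².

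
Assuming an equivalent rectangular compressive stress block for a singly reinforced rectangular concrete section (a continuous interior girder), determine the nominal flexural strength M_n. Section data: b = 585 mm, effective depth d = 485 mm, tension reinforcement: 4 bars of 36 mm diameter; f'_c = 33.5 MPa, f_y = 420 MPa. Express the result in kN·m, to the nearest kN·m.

M_n ≈ 742 kN·m

A_s = 4 × 1018 = 4072 mm².
T = A_s f_y = 4072 × 420 = 1710240 N = 1710.24 kN.
From C = T: a = T/(0.85 f'_c b) = 1710240/(0.85 × 33.5 × 585) = 102.67 mm.
M_n = T(d − a/2) = 1710.24 kN × (485 − 51.335) mm = 741.67 kN·m.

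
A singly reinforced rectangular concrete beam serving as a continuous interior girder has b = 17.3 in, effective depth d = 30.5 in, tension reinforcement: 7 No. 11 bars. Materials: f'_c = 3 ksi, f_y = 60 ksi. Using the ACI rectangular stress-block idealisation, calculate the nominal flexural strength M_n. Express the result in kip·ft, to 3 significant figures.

M_n ≈ 1260 kip·ft

A_s = 7 × 1.56 = 10.92 in².
T = A_s f_y = 10.92 × 60 = 655.2 kips.
a = T/(0.85 f'_c b) = 655.2/(0.85 × 3 × 17.3) = 14.852 in.
M_n = T(d − a/2) = 655.2 × (30.5 − 7.426) = 15118.1 kip·in = 15118.1/12 = 1259.84 kip·ft.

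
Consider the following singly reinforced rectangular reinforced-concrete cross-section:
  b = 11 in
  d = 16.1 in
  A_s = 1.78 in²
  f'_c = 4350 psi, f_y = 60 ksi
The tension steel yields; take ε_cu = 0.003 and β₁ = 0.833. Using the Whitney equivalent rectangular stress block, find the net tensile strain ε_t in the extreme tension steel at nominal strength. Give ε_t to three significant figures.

ε_t ≈ 0.0123

a = A_s f_y/(0.85 f'_c b) = 2.626 in.
β₁ = 0.833, so c = a/β₁ = 2.626/0.833 = 3.152 in.
From the linear strain diagram with ε_cu = 0.003: ε_t = 0.003 (d − c)/c = 0.003 × (16.1 − 3.152)/3.152 = 0.0123.
Since ε_t ≥ 0.005, the section is tension-controlled.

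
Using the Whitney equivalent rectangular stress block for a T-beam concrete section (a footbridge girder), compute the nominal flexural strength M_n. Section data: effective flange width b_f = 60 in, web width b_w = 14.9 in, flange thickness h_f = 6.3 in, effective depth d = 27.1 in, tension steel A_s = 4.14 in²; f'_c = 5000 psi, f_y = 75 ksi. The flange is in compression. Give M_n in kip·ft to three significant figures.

Tension: T = A_s f_y = 4.14 × 75 = 310.5 kips.
Try a within the flange: a = T/(0.85 f'_c b_f) = 310.5/(0.85 × 5 × 60) = 1.218 in.
Since a = 1.218 ≤ h_f = 6.3 in, the stress block lies entirely in the flange; analyse as a rectangular beam of width b_f.
M_n = T(d − a/2) = 310.5 × (27.1 − 0.609) = 8225.5 kip·in.
M_n = 8225.5/12 = 685.46 kip·ft.

M_n ≈ 685 kip·ft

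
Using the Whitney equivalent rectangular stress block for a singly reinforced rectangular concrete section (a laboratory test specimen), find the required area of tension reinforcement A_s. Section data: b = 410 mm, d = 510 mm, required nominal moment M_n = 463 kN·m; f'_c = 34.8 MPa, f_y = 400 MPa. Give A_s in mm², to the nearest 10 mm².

With M_n = 0.85 f'_c a b (d − a/2), solve the quadratic for a:
a = d − √(d² − 2M_n/(0.85 f'_c b)) = 510 − √(510² − 2 × 463×10⁶/(0.85 × 34.8 × 410)) = 81.34 mm.
A_s = 0.85 f'_c a b / f_y = 0.85 × 34.8 × 81.34 × 410 / 400 = 2466.2 mm².

A_s ≈ 2470 mm²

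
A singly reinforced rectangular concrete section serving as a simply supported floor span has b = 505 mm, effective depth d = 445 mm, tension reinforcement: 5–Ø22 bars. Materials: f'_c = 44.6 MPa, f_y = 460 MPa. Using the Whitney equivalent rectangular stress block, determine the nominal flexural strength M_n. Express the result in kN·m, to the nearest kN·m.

A_s = 5 × 380 = 1900 mm².
T = A_s f_y = 1900 × 460 = 874000 N = 874 kN.
From C = T: a = T/(0.85 f'_c b) = 874000/(0.85 × 44.6 × 505) = 45.65 mm.
M_n = T(d − a/2) = 874 kN × (445 − 22.825) mm = 368.98 kN·m.

M_n ≈ 369 kN·m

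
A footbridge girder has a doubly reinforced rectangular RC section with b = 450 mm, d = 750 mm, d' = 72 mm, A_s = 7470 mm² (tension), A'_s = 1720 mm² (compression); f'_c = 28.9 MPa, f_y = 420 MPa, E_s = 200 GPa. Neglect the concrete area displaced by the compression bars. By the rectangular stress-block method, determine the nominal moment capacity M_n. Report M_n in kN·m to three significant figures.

M_n ≈ 2040 kN·m

Assume both tension and compression steel yield.
Net tension couple steel: A_s − A'_s = 5750 mm².
a = (A_s − A'_s) f_y / (0.85 f'_c b) = 2415000/(0.85 × 28.9 × 450) = 218.47 mm.
c = a/β₁ = 218.47/0.844 = 258.85 mm; ε'_s = 0.003(c − d')/c = 0.0022 ≥ f_y/E_s = 0.0021, so compression steel does yield.
M_n = (A_s − A'_s) f_y (d − a/2) + A'_s f_y (d − d') = [2415000 × (750 − 109.235) + 722400 × (750 − 72)] × 10⁻⁶ = 1547.45 + 489.79 = 2037.24 kN·m.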